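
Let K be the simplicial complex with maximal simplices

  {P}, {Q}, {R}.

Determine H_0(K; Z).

K has 3 vertices.
rank ∂_0 = 0, rank ∂_1 = 0 ⇒ b_0 = 3 − 0 − 0 = 3. So H_0 = Z^3.

H_0 ≅ Z^3.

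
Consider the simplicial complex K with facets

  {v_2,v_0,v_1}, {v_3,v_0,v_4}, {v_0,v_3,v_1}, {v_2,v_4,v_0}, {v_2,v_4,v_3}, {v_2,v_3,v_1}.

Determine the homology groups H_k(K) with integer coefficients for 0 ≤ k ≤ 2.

H_0 = Z,  H_1 = 0,  H_2 = Z.

Take the total order v_0 < v_1 < v_2 < v_3 < v_4 on the vertex set. Then K (dimension 2) consists of the simplices:

  0-simplices (5): [v_0], [v_1], [v_2], [v_3], [v_4]
  1-simplices (9): [v_0,v_1], [v_0,v_2], [v_0,v_3], [v_0,v_4], [v_1,v_2], [v_1,v_3], [v_2,v_3], [v_2,v_4], [v_3,v_4]
  2-simplices (6): [v_0,v_1,v_2], [v_0,v_1,v_3], [v_0,v_2,v_4], [v_0,v_3,v_4], [v_1,v_2,v_3], [v_2,v_3,v_4]

giving chain groups C_0 ≅ Z^5, C_1 ≅ Z^9, C_2 ≅ Z^6.

The boundary map ∂_1: C_1 → C_0 sends each edge [p,q] (with p < q) to q − p. For instance
  ∂[v_0,v_4] = [v_4] − [v_0].
The 5×9 boundary matrix has rank 4 and Smith normal form diag(1,1,1,1).

Boundary ∂_2: C_2 → C_1 acts by ∂[p,q,r] = [q,r] − [p,r] + [p,q]. For instance
  ∂[v_0,v_3,v_4] = [v_3,v_4] − [v_0,v_4] + [v_0,v_3],
  ∂[v_1,v_2,v_3] = [v_2,v_3] − [v_1,v_3] + [v_1,v_2].
The resulting 9×6 matrix has rank 5, and its Smith normal form has invariant factors (1,1,1,1,1).

From H_k ≅ ker(∂_k) / im(∂_{k+1}) we obtain:

  H_0: rank C_0 − rank ∂_1 = 5 − 4 = 1, and the invariant factors of ∂_1 are all 1, so H_0 ≅ Z.
  H_1: rank ker ∂_1 − rank ∂_2 = (9 − 4) − 5 = 0, and the invariant factors of ∂_2 are all 1, so H_1 ≅ 0.
  H_2: rank ker ∂_2 − rank ∂_3 = (6 − 5) − 0 = 1, and there is no ∂_3, so H_2 ≅ Z.

(K is a triangulation of the 2-sphere S^2.)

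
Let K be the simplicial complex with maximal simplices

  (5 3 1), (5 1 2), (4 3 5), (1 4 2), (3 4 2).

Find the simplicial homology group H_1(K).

We work with the vertex ordering 1 < 2 < 3 < 4 < 5. The simplices of K, each written with vertices in increasing order, are:

  0-simplices (5): [1], [2], [3], [4], [5]
  1-simplices (10): [1,2], [1,3], [1,4], [1,5], [2,3], [2,4], [2,5], [3,4], [3,5], [4,5]
  2-simplices (5): [1,2,4], [1,2,5], [1,3,5], [2,3,4], [3,4,5]

giving chain groups C_0 ≅ Z^5, C_1 ≅ Z^10, C_2 ≅ Z^5.

Boundary ∂_1: C_1 → C_0 maps an edge to its endpoints' difference, ∂[p,q] = q − p.
This gives a 5×10 integer matrix of rank 4; reducing to Smith normal form yields diagonal entries (1,1,1,1).

Boundary ∂_2: C_2 → C_1 sends each 2-simplex [p,q,r] to [q,r] − [p,r] + [p,q]. For instance
  ∂[1,2,4] = [2,4] − [1,4] + [1,2],
  ∂[1,2,5] = [2,5] − [1,5] + [1,2].
The resulting 10×5 matrix has rank 5, and its Smith normal form has invariant factors (1,1,1,1,1).

Now H_k = ker ∂_k / im ∂_{k+1}, so:

  H_1: rank ker ∂_1 − rank ∂_2 = (10 − 4) − 5 = 1, and the invariant factors of ∂_2 are all 1, so H_1 = Z.

H_1 ≅ Z.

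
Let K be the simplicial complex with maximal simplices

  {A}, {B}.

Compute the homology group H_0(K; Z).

K has 2 vertices.
rank ∂_0 = 0, rank ∂_1 = 0 ⇒ b_0 = 2 − 0 − 0 = 2. So H_0 = Z^2.

H_0 = Z^2.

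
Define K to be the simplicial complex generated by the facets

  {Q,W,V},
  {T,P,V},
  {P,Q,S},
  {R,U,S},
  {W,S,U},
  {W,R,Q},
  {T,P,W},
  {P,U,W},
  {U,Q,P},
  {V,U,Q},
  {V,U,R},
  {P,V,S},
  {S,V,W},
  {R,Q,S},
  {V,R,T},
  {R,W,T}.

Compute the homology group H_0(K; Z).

H_0 = Z.

Order the vertices as P < Q < R < S < T < U < V < W. Listing each simplex with vertices in this order, K has dimension 2 with simplices:

  0-simplices (8): P, Q, R, S, T, U, V, W
  1-simplices (24): PQ, PS, PT, PU, PV, PW, QR, QS, QU, QV, QW, RS, RT, RU, RV, RW, SU, SV, SW, TV, TW, UV, UW, VW
  2-simplices (16): PQS, PQU, PSV, PTV, PTW, PUW, QRS, QRW, QUV, QVW, RSU, RTV, RTW, RUV, SUW, SVW

so the chain groups are C_0 ≅ Z^8, C_1 ≅ Z^24, C_2 ≅ Z^16.

Boundary ∂_1: C_1 → C_0 maps an edge to its endpoints' difference, ∂[p,q] = q − p. For instance
  ∂SU = U − S.
The resulting 8×24 matrix has rank 7, and its Smith normal form has invariant factors (1,1,1,1,1,1,1).

Boundary ∂_2: C_2 → C_1 acts by ∂[p,q,r] = [q,r] − [p,r] + [p,q]. For instance
  ∂QRW = RW − QW + QR,
  ∂PQU = QU − PU + PQ.
This gives a 24×16 integer matrix of rank 15; reducing to Smith normal form yields diagonal entries (1,1,1,1,1,1,1,1,1,1,1,1,1,1,1).

Now H_k = ker ∂_k / im ∂_{k+1}, so:

  H_0: rank C_0 − rank ∂_1 = 8 − 7 = 1, and the invariant factors of ∂_1 are all 1, so H_0 ≅ Z.

(K is a triangulation of the torus T^2.)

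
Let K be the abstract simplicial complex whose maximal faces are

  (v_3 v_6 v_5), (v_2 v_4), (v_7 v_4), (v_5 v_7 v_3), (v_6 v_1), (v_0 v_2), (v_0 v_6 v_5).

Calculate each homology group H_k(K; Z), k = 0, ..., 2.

We work with the vertex ordering v_0 < v_1 < v_2 < v_3 < v_4 < v_5 < v_6 < v_7. The simplices of K, each written with vertices in increasing order, are:

  0-simplices (8): [v_0], [v_1], [v_2], [v_3], [v_4], [v_5], [v_6], [v_7]
  1-simplices (11): [v_0,v_2], [v_0,v_5], [v_0,v_6], [v_1,v_6], [v_2,v_4], [v_3,v_5], [v_3,v_6], [v_3,v_7], [v_4,v_7], [v_5,v_6], [v_5,v_7]
  2-simplices (3): [v_0,v_5,v_6], [v_3,v_5,v_6], [v_3,v_5,v_7]

Hence C_0 ≅ Z^8, C_1 ≅ Z^11, C_2 ≅ Z^3.

The boundary map ∂_1: C_1 → C_0 is given by ∂[p,q] = [q] − [p]. For instance
  ∂[v_3,v_7] = [v_7] − [v_3].
The 8×11 boundary matrix has rank 7 and Smith normal form diag(1,1,1,1,1,1,1).

Boundary ∂_2: C_2 → C_1 maps a triangle to the signed sum of its edges. For instance
  ∂[v_3,v_5,v_6] = [v_5,v_6] − [v_3,v_6] + [v_3,v_5],
  ∂[v_0,v_5,v_6] = [v_5,v_6] − [v_0,v_6] + [v_0,v_5].
This gives a 11×3 integer matrix of rank 3; reducing to Smith normal form yields diagonal entries (1,1,1).

Reading off H_k = ker ∂_k / im ∂_{k+1}:

  H_0: rank C_0 − rank ∂_1 = 8 − 7 = 1, and the invariant factors of ∂_1 are all 1, so H_0 ≅ Z.
  H_1: rank ker ∂_1 − rank ∂_2 = (11 − 7) − 3 = 1, and the invariant factors of ∂_2 are all 1, so H_1 ≅ Z.
  H_2: rank ker ∂_2 − rank ∂_3 = (3 − 3) − 0 = 0, and there is no ∂_3, so H_2 ≅ 0.

As a check, the Euler characteristic is 8 − 11 + 3 = 0, which agrees with 1 − 1 + 0 = 0.

H_0 = Z,  H_1 = Z,  H_2 = 0.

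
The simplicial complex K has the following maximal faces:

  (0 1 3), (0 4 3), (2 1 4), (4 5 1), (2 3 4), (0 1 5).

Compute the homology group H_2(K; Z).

Fix the vertex order 0 < 1 < 2 < 3 < 4 < 5 and write every simplex with vertices in increasing order. Then dim K = 2 and the simplices of K are:

  0-simplices (6): [0], [1], [2], [3], [4], [5]
  1-simplices (12): [0,1], [0,3], [0,4], [0,5], [1,2], [1,3], [1,4], [1,5], [2,3], [2,4], [3,4], [4,5]
  2-simplices (6): [0,1,3], [0,1,5], [0,3,4], [1,2,4], [1,4,5], [2,3,4]

giving chain groups C_0 ≅ Z^6, C_1 ≅ Z^12, C_2 ≅ Z^6.

The boundary map ∂_1: C_1 → C_0 maps an edge to its endpoints' difference, ∂[p,q] = q − p.
As a 6×12 matrix over Z this has rank 5, with invariant factors (1,1,1,1,1).

The boundary map ∂_2: C_2 → C_1 acts by ∂[p,q,r] = [q,r] − [p,r] + [p,q]. For instance
  ∂[0,3,4] = [3,4] − [0,4] + [0,3],
  ∂[1,2,4] = [2,4] − [1,4] + [1,2].
As a 12×6 matrix over Z this has rank 6, with invariant factors (1,1,1,1,1,1).

From H_k ≅ ker(∂_k) / im(∂_{k+1}) we obtain:

  H_2: rank ker ∂_2 − rank ∂_3 = (6 − 6) − 0 = 0, and there is no ∂_3, so H_2 ≅ 0.

H_2 = 0.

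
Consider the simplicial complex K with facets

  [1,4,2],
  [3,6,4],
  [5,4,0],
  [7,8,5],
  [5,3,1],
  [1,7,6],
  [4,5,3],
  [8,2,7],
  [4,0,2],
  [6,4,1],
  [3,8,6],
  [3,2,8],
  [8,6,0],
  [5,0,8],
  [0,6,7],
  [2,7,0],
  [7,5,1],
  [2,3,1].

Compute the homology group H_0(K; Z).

H_0 = Z.

Fix the vertex order 0 < 1 < 2 < 3 < 4 < 5 < 6 < 7 < 8 and write every simplex with vertices in increasing order. Then dim K = 2 and the simplices of K are:

  0-simplices (9): [0], [1], [2], [3], [4], [5], [6], [7], [8]
  1-simplices (27): (27 of them)
  2-simplices (18): [0,2,4], [0,2,7], [0,4,5], [0,5,8], [0,6,7], [0,6,8], [1,2,3], [1,2,4], [1,3,5], [1,4,6], [1,5,7], [1,6,7], [2,3,8], [2,7,8], [3,4,5], [3,4,6], [3,6,8], [5,7,8]

Hence C_0 ≅ Z^9, C_1 ≅ Z^27, C_2 ≅ Z^18.

Boundary ∂_1: C_1 → C_0 sends each edge [p,q] (with p < q) to q − p.
The resulting 9×27 matrix has rank 8, and its Smith normal form has invariant factors (1,1,1,1,1,1,1,1).

Boundary ∂_2: C_2 → C_1 acts by ∂[p,q,r] = [q,r] − [p,r] + [p,q]. For instance
  ∂[3,4,5] = [4,5] − [3,5] + [3,4],
  ∂[0,2,7] = [2,7] − [0,7] + [0,2].
The 27×18 boundary matrix has rank 18 and Smith normal form diag(1,1,1,1,1,1,1,1,1,1,1,1,1,1,1,1,1,2).

Computing H_k = (kernel of ∂_k) / (image of ∂_{k+1}):

  H_0: rank C_0 − rank ∂_1 = 9 − 8 = 1, and the invariant factors of ∂_1 are all 1, so H_0 ≅ Z.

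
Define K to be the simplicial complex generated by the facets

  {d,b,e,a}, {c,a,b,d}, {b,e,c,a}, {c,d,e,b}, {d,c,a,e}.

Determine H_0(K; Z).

H_0 = Z.

Take the total order a < b < c < d < e on the vertex set. Then K (dimension 3) consists of the simplices:

  0-simplices (5): a, b, c, d, e
  1-simplices (10): ab, ac, ad, ae, bc, bd, be, cd, ce, de
  2-simplices (10): abc, abd, abe, acd, ace, ade, bcd, bce, bde, cde
  3-simplices (5): abcd, abce, abde, acde, bcde

giving chain groups C_0 ≅ Z^5, C_1 ≅ Z^10, C_2 ≅ Z^10, C_3 ≅ Z^5.

Boundary ∂_1: C_1 → C_0 maps an edge to its endpoints' difference, ∂[p,q] = q − p.
This gives a 5×10 integer matrix of rank 4; reducing to Smith normal form yields diagonal entries (1,1,1,1).

The boundary map ∂_2: C_2 → C_1 sends each 2-simplex [p,q,r] to [q,r] − [p,r] + [p,q]. For instance
  ∂bde = de − be + bd,
  ∂abd = bd − ad + ab.
The 10×10 boundary matrix has rank 6 and Smith normal form diag(1,1,1,1,1,1).

The boundary map ∂_3: C_3 → C_2 sends each 3-simplex σ to the alternating sum Σ_i (−1)^i (σ with its i-th vertex removed). For instance
  ∂abde = bde − ade + abe − abd,
  ∂bcde = cde − bde + bce − bcd.
The 10×5 boundary matrix has rank 4 and Smith normal form diag(1,1,1,1).

Computing H_k = (kernel of ∂_k) / (image of ∂_{k+1}):

  H_0: rank C_0 − rank ∂_1 = 5 − 4 = 1, and the invariant factors of ∂_1 are all 1, so H_0 ≅ Z.

(K is a triangulation of the 3-sphere S^3.)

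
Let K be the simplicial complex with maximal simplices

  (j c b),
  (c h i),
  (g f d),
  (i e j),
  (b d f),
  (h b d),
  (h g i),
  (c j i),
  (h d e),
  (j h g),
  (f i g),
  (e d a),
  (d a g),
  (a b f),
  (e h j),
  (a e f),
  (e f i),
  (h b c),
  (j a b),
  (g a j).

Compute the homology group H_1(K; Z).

We work with the vertex ordering a < b < c < d < e < f < g < h < i < j. The simplices of K, each written with vertices in increasing order, are:

  0-simplices (10): a, b, c, d, e, f, g, h, i, j
  1-simplices (30): ab, ad, ae, af, ag, aj, bc, bd, bf, bh, bj, ch, ci, cj, de, df, dg, dh, ef, eh, ei, ej, fg, fi, gh, gi, gj, hi, hj, ij
  2-simplices (20): abf, abj, ade, adg, aef, agj, bch, bcj, bdf, bdh, chi, cij, deh, dfg, efi, ehj, eij, fgi, ghi, ghj

so the chain groups are C_0 ≅ Z^10, C_1 ≅ Z^30, C_2 ≅ Z^20.

∂_1: C_1 → C_0 sends each edge [p,q] (with p < q) to q − p.
The 10×30 boundary matrix has rank 9 and Smith normal form diag(1,1,1,1,1,1,1,1,1).

Boundary ∂_2: C_2 → C_1 sends each 2-simplex [p,q,r] to [q,r] − [p,r] + [p,q]. For instance
  ∂agj = gj − aj + ag,
  ∂efi = fi − ei + ef.
The resulting 30×20 matrix has rank 20, and its Smith normal form has invariant factors (1,1,1,1,1,1,1,1,1,1,1,1,1,1,1,1,1,1,1,2).

Computing H_k = (kernel of ∂_k) / (image of ∂_{k+1}):

  H_1: rank ker ∂_1 − rank ∂_2 = (30 − 9) − 20 = 1, and ∂_2 has invariant factor 2 > 1, so H_1 = Z × Z/2.

(K is a triangulation of the Klein bottle.)

H_1 ≅ Z × Z/2.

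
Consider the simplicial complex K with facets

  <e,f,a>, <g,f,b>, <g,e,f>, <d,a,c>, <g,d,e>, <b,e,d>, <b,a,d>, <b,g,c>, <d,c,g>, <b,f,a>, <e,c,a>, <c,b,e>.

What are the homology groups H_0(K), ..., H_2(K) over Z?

H_0 ≅ Z,  H_1 ≅ Z/2,  H_2 = 0.

Take the total order a < b < c < d < e < f < g on the vertex set. Then K (dimension 2) consists of the simplices:

  0-simplices (7): a, b, c, d, e, f, g
  1-simplices (18): ab, ac, ad, ae, af, bc, bd, be, bf, bg, cd, ce, cg, de, dg, ef, eg, fg
  2-simplices (12): abd, abf, acd, ace, aef, bce, bcg, bde, bfg, cdg, deg, efg

Hence C_0 ≅ Z^7, C_1 ≅ Z^18, C_2 ≅ Z^12.

The boundary map ∂_1: C_1 → C_0 sends each edge [p,q] (with p < q) to q − p.
The 7×18 boundary matrix has rank 6 and Smith normal form diag(1,1,1,1,1,1).

The boundary map ∂_2: C_2 → C_1 maps a triangle to the signed sum of its edges. For instance
  ∂bfg = fg − bg + bf,
  ∂ace = ce − ae + ac.
This gives a 18×12 integer matrix of rank 12; reducing to Smith normal form yields diagonal entries (1,1,1,1,1,1,1,1,1,1,1,2).

Now H_k = ker ∂_k / im ∂_{k+1}, so:

  H_0: rank C_0 − rank ∂_1 = 7 − 6 = 1, and the invariant factors of ∂_1 are all 1, so H_0 ≅ Z.
  H_1: rank ker ∂_1 − rank ∂_2 = (18 − 6) − 12 = 0, and ∂_2 has invariant factor 2 > 1, so H_1 ≅ Z/2.
  H_2: rank ker ∂_2 − rank ∂_3 = (12 − 12) − 0 = 0, and there is no ∂_3, so H_2 ≅ 0.

(K is a triangulation of the real projective plane RP^2.)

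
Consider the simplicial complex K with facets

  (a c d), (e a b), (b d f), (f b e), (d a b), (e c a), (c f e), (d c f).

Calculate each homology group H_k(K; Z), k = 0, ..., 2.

We work with the vertex ordering a < b < c < d < e < f. The simplices of K, each written with vertices in increasing order, are:

  0-simplices (6): a, b, c, d, e, f
  1-simplices (12): ab, ac, ad, ae, bd, be, bf, cd, ce, cf, df, ef
  2-simplices (8): abd, abe, acd, ace, bdf, bef, cdf, cef

so the chain groups are C_0 ≅ Z^6, C_1 ≅ Z^12, C_2 ≅ Z^8.

Boundary ∂_1: C_1 → C_0 maps an edge to its endpoints' difference, ∂[p,q] = q − p. For instance
  ∂ac = c − a.
The resulting 6×12 matrix has rank 5, and its Smith normal form has invariant factors (1,1,1,1,1).

The boundary map ∂_2: C_2 → C_1 sends each 2-simplex [p,q,r] to [q,r] − [p,r] + [p,q]. For instance
  ∂cdf = df − cf + cd,
  ∂bef = ef − bf + be.
The 12×8 boundary matrix has rank 7 and Smith normal form diag(1,1,1,1,1,1,1).

From H_k ≅ ker(∂_k) / im(∂_{k+1}) we obtain:

  H_0: rank C_0 − rank ∂_1 = 6 − 5 = 1, and the invariant factors of ∂_1 are all 1, so H_0 ≅ Z.
  H_1: rank ker ∂_1 − rank ∂_2 = (12 − 5) − 7 = 0, and the invariant factors of ∂_2 are all 1, so H_1 ≅ 0.
  H_2: rank ker ∂_2 − rank ∂_3 = (8 − 7) − 0 = 1, and there is no ∂_3, so H_2 ≅ Z.

As a check, the Euler characteristic is 6 − 12 + 8 = 2, which agrees with 1 − 0 + 1 = 2.

H_0 ≅ Z,  H_1 = 0,  H_2 ≅ Z.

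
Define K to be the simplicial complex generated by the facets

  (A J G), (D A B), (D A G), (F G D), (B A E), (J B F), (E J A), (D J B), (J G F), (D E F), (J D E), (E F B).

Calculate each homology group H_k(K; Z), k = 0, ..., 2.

K has 7 vertices, 18 edges, 12 triangles.
rank ∂_0 = 0, rank ∂_1 = 6 ⇒ b_0 = 7 − 0 − 6 = 1; all invariant factors of ∂_1 are 1 so no torsion. So H_0 = Z.
rank ∂_1 = 6, rank ∂_2 = 12 ⇒ b_1 = 18 − 6 − 12 = 0; ∂_2 has invariant factor(s) [2] giving torsion. So H_1 = Z/2.
rank ∂_2 = 12, rank ∂_3 = 0 ⇒ b_2 = 12 − 12 − 0 = 0. So H_2 = 0.

H_0 ≅ Z,  H_1 ≅ Z/2,  H_2 = 0.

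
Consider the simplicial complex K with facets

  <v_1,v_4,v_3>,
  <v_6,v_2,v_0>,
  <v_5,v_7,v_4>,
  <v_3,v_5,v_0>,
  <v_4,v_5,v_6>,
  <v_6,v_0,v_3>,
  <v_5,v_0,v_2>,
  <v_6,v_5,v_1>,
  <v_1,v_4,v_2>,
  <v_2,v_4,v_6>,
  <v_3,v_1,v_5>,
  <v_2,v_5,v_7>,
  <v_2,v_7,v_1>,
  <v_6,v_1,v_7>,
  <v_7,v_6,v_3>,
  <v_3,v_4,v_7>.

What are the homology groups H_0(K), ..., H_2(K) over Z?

Take the total order v_0 < v_1 < v_2 < v_3 < v_4 < v_5 < v_6 < v_7 on the vertex set. Then K (dimension 2) consists of the simplices:

  0-simplices (8): [v_0], [v_1], [v_2], [v_3], [v_4], [v_5], [v_6], [v_7]
  1-simplices (24): (24 of them)
  2-simplices (16): (16 of them)

so the chain groups are C_0 ≅ Z^8, C_1 ≅ Z^24, C_2 ≅ Z^16.

The boundary map ∂_1: C_1 → C_0 maps an edge to its endpoints' difference, ∂[p,q] = q − p. For instance
  ∂[v_1,v_6] = [v_6] − [v_1].
As a 8×24 matrix over Z this has rank 7, with invariant factors (1,1,1,1,1,1,1).

Boundary ∂_2: C_2 → C_1 sends each 2-simplex [p,q,r] to [q,r] − [p,r] + [p,q]. For instance
  ∂[v_1,v_5,v_6] = [v_5,v_6] − [v_1,v_6] + [v_1,v_5],
  ∂[v_3,v_4,v_7] = [v_4,v_7] − [v_3,v_7] + [v_3,v_4].
As a 24×16 matrix over Z this has rank 15, with invariant factors (1,1,1,1,1,1,1,1,1,1,1,1,1,1,1).

Reading off H_k = ker ∂_k / im ∂_{k+1}:

  H_0: rank C_0 − rank ∂_1 = 8 − 7 = 1, and the invariant factors of ∂_1 are all 1, so H_0 ≅ Z.
  H_1: rank ker ∂_1 − rank ∂_2 = (24 − 7) − 15 = 2, and the invariant factors of ∂_2 are all 1, so H_1 ≅ Z^2.
  H_2: rank ker ∂_2 − rank ∂_3 = (16 − 15) − 0 = 1, and there is no ∂_3, so H_2 ≅ Z.

H_0 = Z,  H_1 = Z^2,  H_2 = Z.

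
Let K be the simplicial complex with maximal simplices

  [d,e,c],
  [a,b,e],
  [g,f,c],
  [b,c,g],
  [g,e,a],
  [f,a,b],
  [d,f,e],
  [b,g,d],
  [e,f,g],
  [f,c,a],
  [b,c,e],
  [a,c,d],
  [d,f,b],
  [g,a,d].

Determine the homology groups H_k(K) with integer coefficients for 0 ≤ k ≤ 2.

Fix the vertex order a < b < c < d < e < f < g and write every simplex with vertices in increasing order. Then dim K = 2 and the simplices of K are:

  0-simplices (7): a, b, c, d, e, f, g
  1-simplices (21): ab, ac, ad, ae, af, ag, bc, bd, be, bf, bg, cd, ce, cf, cg, de, df, dg, ef, eg, fg
  2-simplices (14): abe, abf, acd, acf, adg, aeg, bce, bcg, bdf, bdg, cde, cfg, def, efg

giving chain groups C_0 ≅ Z^7, C_1 ≅ Z^21, C_2 ≅ Z^14.

∂_1: C_1 → C_0 sends each edge [p,q] (with p < q) to q − p.
As a 7×21 matrix over Z this has rank 6, with invariant factors (1,1,1,1,1,1).

The boundary map ∂_2: C_2 → C_1 acts by ∂[p,q,r] = [q,r] − [p,r] + [p,q]. For instance
  ∂adg = dg − ag + ad,
  ∂bdf = df − bf + bd.
This gives a 21×14 integer matrix of rank 13; reducing to Smith normal form yields diagonal entries (1,1,1,1,1,1,1,1,1,1,1,1,1).

Computing H_k = (kernel of ∂_k) / (image of ∂_{k+1}):

  H_0: rank C_0 − rank ∂_1 = 7 − 6 = 1, and the invariant factors of ∂_1 are all 1, so H_0 = Z.
  H_1: rank ker ∂_1 − rank ∂_2 = (21 − 6) − 13 = 2, and the invariant factors of ∂_2 are all 1, so H_1 = Z^2.
  H_2: rank ker ∂_2 − rank ∂_3 = (14 − 13) − 0 = 1, and there is no ∂_3, so H_2 = Z.

(K is a triangulation of the torus T^2.)

H_0 ≅ Z,  H_1 ≅ Z^2,  H_2 ≅ Z.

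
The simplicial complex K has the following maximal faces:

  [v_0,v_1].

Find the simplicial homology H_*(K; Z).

We work with the vertex ordering v_0 < v_1. The simplices of K, each written with vertices in increasing order, are:

  0-simplices (2): [v_0], [v_1]
  1-simplices (1): [v_0,v_1]

Hence C_0 ≅ Z^2, C_1 ≅ Z^1.

Boundary ∂_1: C_1 → C_0 is given by ∂[p,q] = [q] − [p]. For instance
  ∂[v_0,v_1] = [v_1] − [v_0].
As a 2×1 matrix over Z this has rank 1, with invariant factors (1).

Reading off H_k = ker ∂_k / im ∂_{k+1}:

  H_0: rank C_0 − rank ∂_1 = 2 − 1 = 1, and the invariant factors of ∂_1 are all 1, so H_0 = Z.
  H_1: rank ker ∂_1 − rank ∂_2 = (1 − 1) − 0 = 0, and there is no ∂_2, so H_1 = 0.

As a check, the Euler characteristic is 2 − 1 = 1, which agrees with 1 − 0 = 1.
(K is a triangulation of the 1-simplex.)

H_0 ≅ Z,  H_1 = 0.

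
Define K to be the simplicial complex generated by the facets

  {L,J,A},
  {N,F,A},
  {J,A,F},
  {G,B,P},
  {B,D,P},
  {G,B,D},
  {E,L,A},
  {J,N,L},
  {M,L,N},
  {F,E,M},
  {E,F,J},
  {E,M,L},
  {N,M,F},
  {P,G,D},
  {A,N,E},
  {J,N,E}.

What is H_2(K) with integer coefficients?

K has 11 vertices, 24 edges, 16 triangles.
rank ∂_2 = 15, rank ∂_3 = 0 ⇒ b_2 = 16 − 15 − 0 = 1. So H_2 = Z.

H_2 = Z.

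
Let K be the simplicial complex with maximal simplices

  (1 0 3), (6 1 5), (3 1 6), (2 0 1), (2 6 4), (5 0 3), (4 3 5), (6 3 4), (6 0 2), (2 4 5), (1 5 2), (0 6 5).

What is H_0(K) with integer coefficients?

We work with the vertex ordering 0 < 1 < 2 < 3 < 4 < 5 < 6. The simplices of K, each written with vertices in increasing order, are:

  0-simplices (7): [0], [1], [2], [3], [4], [5], [6]
  1-simplices (18): [0,1], [0,2], [0,3], [0,5], [0,6], [1,2], [1,3], [1,5], [1,6], [2,4], [2,5], [2,6], [3,4], [3,5], [3,6], [4,5], [4,6], [5,6]
  2-simplices (12): [0,1,2], [0,1,3], [0,2,6], [0,3,5], [0,5,6], [1,2,5], [1,3,6], [1,5,6], [2,4,5], [2,4,6], [3,4,5], [3,4,6]

Hence C_0 ≅ Z^7, C_1 ≅ Z^18, C_2 ≅ Z^12.

Boundary ∂_1: C_1 → C_0 sends each edge [p,q] (with p < q) to q − p. For instance
  ∂[2,5] = [5] − [2].
The resulting 7×18 matrix has rank 6, and its Smith normal form has invariant factors (1,1,1,1,1,1).

The boundary map ∂_2: C_2 → C_1 maps a triangle to the signed sum of its edges. For instance
  ∂[0,1,3] = [1,3] − [0,3] + [0,1],
  ∂[1,3,6] = [3,6] − [1,6] + [1,3].
As a 18×12 matrix over Z this has rank 12, with invariant factors (1,1,1,1,1,1,1,1,1,1,1,2).

From H_k ≅ ker(∂_k) / im(∂_{k+1}) we obtain:

  H_0: rank C_0 − rank ∂_1 = 7 − 6 = 1, and the invariant factors of ∂_1 are all 1, so H_0 ≅ Z.

(K is a triangulation of the real projective plane RP^2.)

H_0 ≅ Z.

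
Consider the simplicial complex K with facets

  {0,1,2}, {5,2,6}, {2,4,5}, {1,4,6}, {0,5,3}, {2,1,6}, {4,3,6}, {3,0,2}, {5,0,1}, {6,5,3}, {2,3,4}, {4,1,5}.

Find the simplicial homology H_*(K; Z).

H_0 = Z,  H_1 = Z/2Z,  H_2 = 0.

Fix the vertex order 0 < 1 < 2 < 3 < 4 < 5 < 6 and write every simplex with vertices in increasing order. Then dim K = 2 and the simplices of K are:

  0-simplices (7): [0], [1], [2], [3], [4], [5], [6]
  1-simplices (18): [0,1], [0,2], [0,3], [0,5], [1,2], [1,4], [1,5], [1,6], [2,3], [2,4], [2,5], [2,6], [3,4], [3,5], [3,6], [4,5], [4,6], [5,6]
  2-simplices (12): [0,1,2], [0,1,5], [0,2,3], [0,3,5], [1,2,6], [1,4,5], [1,4,6], [2,3,4], [2,4,5], [2,5,6], [3,4,6], [3,5,6]

so the chain groups are C_0 ≅ Z^7, C_1 ≅ Z^18, C_2 ≅ Z^12.

The boundary map ∂_1: C_1 → C_0 is given by ∂[p,q] = [q] − [p].
The resulting 7×18 matrix has rank 6, and its Smith normal form has invariant factors (1,1,1,1,1,1).

∂_2: C_2 → C_1 maps a triangle to the signed sum of its edges. For instance
  ∂[3,5,6] = [5,6] − [3,6] + [3,5],
  ∂[0,1,2] = [1,2] − [0,2] + [0,1].
As a 18×12 matrix over Z this has rank 12, with invariant factors (1,1,1,1,1,1,1,1,1,1,1,2).

Computing H_k = (kernel of ∂_k) / (image of ∂_{k+1}):

  H_0: rank C_0 − rank ∂_1 = 7 − 6 = 1, and the invariant factors of ∂_1 are all 1, so H_0 = Z.
  H_1: rank ker ∂_1 − rank ∂_2 = (18 − 6) − 12 = 0, and ∂_2 has invariant factor 2 > 1, so H_1 = Z/2Z.
  H_2: rank ker ∂_2 − rank ∂_3 = (12 − 12) − 0 = 0, and there is no ∂_3, so H_2 = 0.

As a check, the Euler characteristic is 7 − 18 + 12 = 1, which agrees with 1 − 0 + 0 = 1.
(K is a triangulation of the real projective plane RP^2.)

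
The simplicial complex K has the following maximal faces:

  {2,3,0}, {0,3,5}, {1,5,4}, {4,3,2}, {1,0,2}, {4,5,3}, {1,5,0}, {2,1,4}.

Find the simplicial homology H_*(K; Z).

We work with the vertex ordering 0 < 1 < 2 < 3 < 4 < 5. The simplices of K, each written with vertices in increasing order, are:

  0-simplices (6): [0], [1], [2], [3], [4], [5]
  1-simplices (12): [0,1], [0,2], [0,3], [0,5], [1,2], [1,4], [1,5], [2,3], [2,4], [3,4], [3,5], [4,5]
  2-simplices (8): [0,1,2], [0,1,5], [0,2,3], [0,3,5], [1,2,4], [1,4,5], [2,3,4], [3,4,5]

so the chain groups are C_0 ≅ Z^6, C_1 ≅ Z^12, C_2 ≅ Z^8.

∂_1: C_1 → C_0 sends each edge [p,q] (with p < q) to q − p. For instance
  ∂[3,5] = [5] − [3].
The 6×12 boundary matrix has rank 5 and Smith normal form diag(1,1,1,1,1).

Boundary ∂_2: C_2 → C_1 maps a triangle to the signed sum of its edges. For instance
  ∂[1,4,5] = [4,5] − [1,5] + [1,4],
  ∂[0,2,3] = [2,3] − [0,3] + [0,2].
The resulting 12×8 matrix has rank 7, and its Smith normal form has invariant factors (1,1,1,1,1,1,1).

Reading off H_k = ker ∂_k / im ∂_{k+1}:

  H_0: rank C_0 − rank ∂_1 = 6 − 5 = 1, and the invariant factors of ∂_1 are all 1, so H_0 ≅ Z.
  H_1: rank ker ∂_1 − rank ∂_2 = (12 − 5) − 7 = 0, and the invariant factors of ∂_2 are all 1, so H_1 ≅ 0.
  H_2: rank ker ∂_2 − rank ∂_3 = (8 − 7) − 0 = 1, and there is no ∂_3, so H_2 ≅ Z.

(K is a triangulation of the 2-sphere S^2.)

H_0 = Z,  H_1 = 0,  H_2 = Z.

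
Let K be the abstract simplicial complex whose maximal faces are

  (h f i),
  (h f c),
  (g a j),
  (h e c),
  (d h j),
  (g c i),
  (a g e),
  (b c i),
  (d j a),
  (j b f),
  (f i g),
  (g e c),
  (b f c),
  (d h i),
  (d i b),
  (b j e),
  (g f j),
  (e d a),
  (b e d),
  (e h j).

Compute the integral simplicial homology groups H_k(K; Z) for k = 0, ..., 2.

Take the total order a < b < c < d < e < f < g < h < i < j on the vertex set. Then K (dimension 2) consists of the simplices:

  0-simplices (10): a, b, c, d, e, f, g, h, i, j
  1-simplices (30): ad, ae, ag, aj, bc, bd, be, bf, bi, bj, ce, cf, cg, ch, ci, de, dh, di, dj, eg, eh, ej, fg, fh, fi, fj, gi, gj, hi, hj
  2-simplices (20): ade, adj, aeg, agj, bcf, bci, bde, bdi, bej, bfj, ceg, ceh, cfh, cgi, dhi, dhj, ehj, fgi, fgj, fhi

Hence C_0 ≅ Z^10, C_1 ≅ Z^30, C_2 ≅ Z^20.

∂_1: C_1 → C_0 maps an edge to its endpoints' difference, ∂[p,q] = q − p.
As a 10×30 matrix over Z this has rank 9, with invariant factors (1,1,1,1,1,1,1,1,1).

∂_2: C_2 → C_1 acts by ∂[p,q,r] = [q,r] − [p,r] + [p,q]. For instance
  ∂dhj = hj − dj + dh,
  ∂dhi = hi − di + dh.
The resulting 30×20 matrix has rank 20, and its Smith normal form has invariant factors (1,1,1,1,1,1,1,1,1,1,1,1,1,1,1,1,1,1,1,2).

Computing H_k = (kernel of ∂_k) / (image of ∂_{k+1}):

  H_0: rank C_0 − rank ∂_1 = 10 − 9 = 1, and the invariant factors of ∂_1 are all 1, so H_0 ≅ Z.
  H_1: rank ker ∂_1 − rank ∂_2 = (30 − 9) − 20 = 1, and ∂_2 has invariant factor 2 > 1, so H_1 ≅ Z ⊕ Z/2Z.
  H_2: rank ker ∂_2 − rank ∂_3 = (20 − 20) − 0 = 0, and there is no ∂_3, so H_2 ≅ 0.

H_0 = Z,  H_1 = Z ⊕ Z/2Z,  H_2 = 0.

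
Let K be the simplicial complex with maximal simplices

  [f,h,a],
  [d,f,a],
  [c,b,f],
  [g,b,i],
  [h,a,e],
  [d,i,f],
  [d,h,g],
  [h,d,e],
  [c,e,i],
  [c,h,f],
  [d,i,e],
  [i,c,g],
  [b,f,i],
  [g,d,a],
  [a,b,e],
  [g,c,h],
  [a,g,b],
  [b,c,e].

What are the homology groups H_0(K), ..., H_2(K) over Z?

H_0 ≅ Z,  H_1 ≅ Z ⊕ Z/2,  H_2 = 0.

We work with the vertex ordering a < b < c < d < e < f < g < h < i. The simplices of K, each written with vertices in increasing order, are:

  0-simplices (9): a, b, c, d, e, f, g, h, i
  1-simplices (27): ab, ad, ae, af, ag, ah, bc, be, bf, bg, bi, ce, cf, cg, ch, ci, de, df, dg, dh, di, eh, ei, fh, fi, gh, gi
  2-simplices (18): abe, abg, adf, adg, aeh, afh, bce, bcf, bfi, bgi, cei, cfh, cgh, cgi, deh, dei, dfi, dgh

so the chain groups are C_0 ≅ Z^9, C_1 ≅ Z^27, C_2 ≅ Z^18.

Boundary ∂_1: C_1 → C_0 sends each edge [p,q] (with p < q) to q − p. For instance
  ∂ab = b − a.
As a 9×27 matrix over Z this has rank 8, with invariant factors (1,1,1,1,1,1,1,1).

Boundary ∂_2: C_2 → C_1 sends each 2-simplex [p,q,r] to [q,r] − [p,r] + [p,q]. For instance
  ∂bfi = fi − bi + bf,
  ∂dgh = gh − dh + dg.
As a 27×18 matrix over Z this has rank 18, with invariant factors (1,1,1,1,1,1,1,1,1,1,1,1,1,1,1,1,1,2).

Computing H_k = (kernel of ∂_k) / (image of ∂_{k+1}):

  H_0: rank C_0 − rank ∂_1 = 9 − 8 = 1, and the invariant factors of ∂_1 are all 1, so H_0 ≅ Z.
  H_1: rank ker ∂_1 − rank ∂_2 = (27 − 8) − 18 = 1, and ∂_2 has invariant factor 2 > 1, so H_1 ≅ Z ⊕ Z/2.
  H_2: rank ker ∂_2 − rank ∂_3 = (18 − 18) − 0 = 0, and there is no ∂_3, so H_2 ≅ 0.

As a check, the Euler characteristic is 9 − 27 + 18 = 0, which agrees with 1 − 1 + 0 = 0.
(K is a triangulation of the Klein bottle.)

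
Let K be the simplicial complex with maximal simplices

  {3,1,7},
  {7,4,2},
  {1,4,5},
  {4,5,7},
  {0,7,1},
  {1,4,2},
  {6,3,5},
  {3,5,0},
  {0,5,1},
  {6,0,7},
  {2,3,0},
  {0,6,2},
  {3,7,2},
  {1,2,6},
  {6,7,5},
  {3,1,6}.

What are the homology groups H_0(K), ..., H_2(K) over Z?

Fix the vertex order 0 < 1 < 2 < 3 < 4 < 5 < 6 < 7 and write every simplex with vertices in increasing order. Then dim K = 2 and the simplices of K are:

  0-simplices (8): [0], [1], [2], [3], [4], [5], [6], [7]
  1-simplices (24): (24 of them)
  2-simplices (16): [0,1,5], [0,1,7], [0,2,3], [0,2,6], [0,3,5], [0,6,7], [1,2,4], [1,2,6], [1,3,6], [1,3,7], [1,4,5], [2,3,7], [2,4,7], [3,5,6], [4,5,7], [5,6,7]

Hence C_0 ≅ Z^8, C_1 ≅ Z^24, C_2 ≅ Z^16.

Boundary ∂_1: C_1 → C_0 is given by ∂[p,q] = [q] − [p]. For instance
  ∂[0,2] = [2] − [0].
The resulting 8×24 matrix has rank 7, and its Smith normal form has invariant factors (1,1,1,1,1,1,1).

∂_2: C_2 → C_1 sends each 2-simplex [p,q,r] to [q,r] − [p,r] + [p,q]. For instance
  ∂[2,3,7] = [3,7] − [2,7] + [2,3],
  ∂[0,1,7] = [1,7] − [0,7] + [0,1].
This gives a 24×16 integer matrix of rank 15; reducing to Smith normal form yields diagonal entries (1,1,1,1,1,1,1,1,1,1,1,1,1,1,1).

Computing H_k = (kernel of ∂_k) / (image of ∂_{k+1}):

  H_0: rank C_0 − rank ∂_1 = 8 − 7 = 1, and the invariant factors of ∂_1 are all 1, so H_0 = Z.
  H_1: rank ker ∂_1 − rank ∂_2 = (24 − 7) − 15 = 2, and the invariant factors of ∂_2 are all 1, so H_1 = Z^2.
  H_2: rank ker ∂_2 − rank ∂_3 = (16 − 15) − 0 = 1, and there is no ∂_3, so H_2 = Z.

H_0 ≅ Z,  H_1 ≅ Z^2,  H_2 ≅ Z.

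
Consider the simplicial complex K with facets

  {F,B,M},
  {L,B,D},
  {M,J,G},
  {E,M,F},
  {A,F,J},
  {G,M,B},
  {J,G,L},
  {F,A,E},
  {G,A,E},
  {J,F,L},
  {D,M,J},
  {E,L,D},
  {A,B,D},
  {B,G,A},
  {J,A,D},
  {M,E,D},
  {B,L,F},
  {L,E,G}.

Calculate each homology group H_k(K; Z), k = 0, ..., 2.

Order the vertices as A < B < D < E < F < G < J < L < M. Listing each simplex with vertices in this order, K has dimension 2 with simplices:

  0-simplices (9): A, B, D, E, F, G, J, L, M
  1-simplices (27): AB, AD, AE, AF, AG, AJ, BD, BF, BG, BL, BM, DE, DJ, DL, DM, EF, EG, EL, EM, FJ, FL, FM, GJ, GL, GM, JL, JM
  2-simplices (18): ABD, ABG, ADJ, AEF, AEG, AFJ, BDL, BFL, BFM, BGM, DEL, DEM, DJM, EFM, EGL, FJL, GJL, GJM

giving chain groups C_0 ≅ Z^9, C_1 ≅ Z^27, C_2 ≅ Z^18.

∂_1: C_1 → C_0 is given by ∂[p,q] = [q] − [p].
As a 9×27 matrix over Z this has rank 8, with invariant factors (1,1,1,1,1,1,1,1).

∂_2: C_2 → C_1 acts by ∂[p,q,r] = [q,r] − [p,r] + [p,q]. For instance
  ∂BFL = FL − BL + BF,
  ∂BGM = GM − BM + BG.
The resulting 27×18 matrix has rank 17, and its Smith normal form has invariant factors (1,1,1,1,1,1,1,1,1,1,1,1,1,1,1,1,1).

From H_k ≅ ker(∂_k) / im(∂_{k+1}) we obtain:

  H_0: rank C_0 − rank ∂_1 = 9 − 8 = 1, and the invariant factors of ∂_1 are all 1, so H_0 = Z.
  H_1: rank ker ∂_1 − rank ∂_2 = (27 − 8) − 17 = 2, and the invariant factors of ∂_2 are all 1, so H_1 = Z^2.
  H_2: rank ker ∂_2 − rank ∂_3 = (18 − 17) − 0 = 1, and there is no ∂_3, so H_2 = Z.

(K is a triangulation of the torus T^2.)

H_0 ≅ Z,  H_1 ≅ Z^2,  H_2 ≅ Z.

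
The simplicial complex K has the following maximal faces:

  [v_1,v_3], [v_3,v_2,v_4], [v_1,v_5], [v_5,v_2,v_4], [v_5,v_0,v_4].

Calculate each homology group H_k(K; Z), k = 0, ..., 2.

Order the vertices as v_0 < v_1 < v_2 < v_3 < v_4 < v_5. Listing each simplex with vertices in this order, K has dimension 2 with simplices:

  0-simplices (6): [v_0], [v_1], [v_2], [v_3], [v_4], [v_5]
  1-simplices (9): [v_0,v_4], [v_0,v_5], [v_1,v_3], [v_1,v_5], [v_2,v_3], [v_2,v_4], [v_2,v_5], [v_3,v_4], [v_4,v_5]
  2-simplices (3): [v_0,v_4,v_5], [v_2,v_3,v_4], [v_2,v_4,v_5]

Hence C_0 ≅ Z^6, C_1 ≅ Z^9, C_2 ≅ Z^3.

The boundary map ∂_1: C_1 → C_0 sends each edge [p,q] (with p < q) to q − p. For instance
  ∂[v_3,v_4] = [v_4] − [v_3].
As a 6×9 matrix over Z this has rank 5, with invariant factors (1,1,1,1,1).

∂_2: C_2 → C_1 sends each 2-simplex [p,q,r] to [q,r] − [p,r] + [p,q]. For instance
  ∂[v_0,v_4,v_5] = [v_4,v_5] − [v_0,v_5] + [v_0,v_4],
  ∂[v_2,v_4,v_5] = [v_4,v_5] − [v_2,v_5] + [v_2,v_4].
This gives a 9×3 integer matrix of rank 3; reducing to Smith normal form yields diagonal entries (1,1,1).

Now H_k = ker ∂_k / im ∂_{k+1}, so:

  H_0: rank C_0 − rank ∂_1 = 6 − 5 = 1, and the invariant factors of ∂_1 are all 1, so H_0 ≅ Z.
  H_1: rank ker ∂_1 − rank ∂_2 = (9 − 5) − 3 = 1, and the invariant factors of ∂_2 are all 1, so H_1 ≅ Z.
  H_2: rank ker ∂_2 − rank ∂_3 = (3 − 3) − 0 = 0, and there is no ∂_3, so H_2 ≅ 0.

As a check, the Euler characteristic is 6 − 9 + 3 = 0, which agrees with 1 − 1 + 0 = 0.

H_0 = Z,  H_1 = Z,  H_2 = 0.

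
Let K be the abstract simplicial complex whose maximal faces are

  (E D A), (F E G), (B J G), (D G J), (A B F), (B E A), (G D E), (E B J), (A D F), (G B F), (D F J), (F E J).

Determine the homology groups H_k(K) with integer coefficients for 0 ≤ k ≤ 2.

H_0 = Z,  H_1 = Z_2,  H_2 = 0.

We work with the vertex ordering A < B < D < E < F < G < J. The simplices of K, each written with vertices in increasing order, are:

  0-simplices (7): A, B, D, E, F, G, J
  1-simplices (18): AB, AD, AE, AF, BE, BF, BG, BJ, DE, DF, DG, DJ, EF, EG, EJ, FG, FJ, GJ
  2-simplices (12): ABE, ABF, ADE, ADF, BEJ, BFG, BGJ, DEG, DFJ, DGJ, EFG, EFJ

giving chain groups C_0 ≅ Z^7, C_1 ≅ Z^18, C_2 ≅ Z^12.

Boundary ∂_1: C_1 → C_0 maps an edge to its endpoints' difference, ∂[p,q] = q − p. For instance
  ∂DG = G − D.
The resulting 7×18 matrix has rank 6, and its Smith normal form has invariant factors (1,1,1,1,1,1).

Boundary ∂_2: C_2 → C_1 maps a triangle to the signed sum of its edges. For instance
  ∂DFJ = FJ − DJ + DF,
  ∂ADE = DE − AE + AD.
This gives a 18×12 integer matrix of rank 12; reducing to Smith normal form yields diagonal entries (1,1,1,1,1,1,1,1,1,1,1,2).

Reading off H_k = ker ∂_k / im ∂_{k+1}:

  H_0: rank C_0 − rank ∂_1 = 7 − 6 = 1, and the invariant factors of ∂_1 are all 1, so H_0 = Z.
  H_1: rank ker ∂_1 − rank ∂_2 = (18 − 6) − 12 = 0, and ∂_2 has invariant factor 2 > 1, so H_1 = Z_2.
  H_2: rank ker ∂_2 − rank ∂_3 = (12 − 12) − 0 = 0, and there is no ∂_3, so H_2 = 0.

As a check, the Euler characteristic is 7 − 18 + 12 = 1, which agrees with 1 − 0 + 0 = 1.
(K is a triangulation of the real projective plane RP^2.)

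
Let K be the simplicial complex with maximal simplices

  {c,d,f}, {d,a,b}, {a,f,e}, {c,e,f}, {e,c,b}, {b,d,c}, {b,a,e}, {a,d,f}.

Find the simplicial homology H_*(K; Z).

H_0 = Z,  H_1 = 0,  H_2 = Z.

Fix the vertex order a < b < c < d < e < f and write every simplex with vertices in increasing order. Then dim K = 2 and the simplices of K are:

  0-simplices (6): a, b, c, d, e, f
  1-simplices (12): ab, ad, ae, af, bc, bd, be, cd, ce, cf, df, ef
  2-simplices (8): abd, abe, adf, aef, bcd, bce, cdf, cef

Hence C_0 ≅ Z^6, C_1 ≅ Z^12, C_2 ≅ Z^8.

The boundary map ∂_1: C_1 → C_0 is given by ∂[p,q] = [q] − [p]. For instance
  ∂cd = d − c.
The resulting 6×12 matrix has rank 5, and its Smith normal form has invariant factors (1,1,1,1,1).

∂_2: C_2 → C_1 acts by ∂[p,q,r] = [q,r] − [p,r] + [p,q]. For instance
  ∂abe = be − ae + ab,
  ∂adf = df − af + ad.
As a 12×8 matrix over Z this has rank 7, with invariant factors (1,1,1,1,1,1,1).

Now H_k = ker ∂_k / im ∂_{k+1}, so:

  H_0: rank C_0 − rank ∂_1 = 6 − 5 = 1, and the invariant factors of ∂_1 are all 1, so H_0 ≅ Z.
  H_1: rank ker ∂_1 − rank ∂_2 = (12 − 5) − 7 = 0, and the invariant factors of ∂_2 are all 1, so H_1 ≅ 0.
  H_2: rank ker ∂_2 − rank ∂_3 = (8 − 7) − 0 = 1, and there is no ∂_3, so H_2 ≅ Z.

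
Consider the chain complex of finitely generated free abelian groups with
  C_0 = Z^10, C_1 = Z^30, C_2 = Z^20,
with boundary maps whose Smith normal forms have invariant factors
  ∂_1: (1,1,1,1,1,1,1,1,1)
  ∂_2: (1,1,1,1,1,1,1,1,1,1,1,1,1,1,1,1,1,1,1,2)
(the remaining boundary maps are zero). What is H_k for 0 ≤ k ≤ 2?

H_0: b_0 = 10 − 0 − 9 = 1; torsion from ∂_1 factors > 1: none. So H_0 ≅ Z.
H_1: b_1 = 30 − 9 − 20 = 1; torsion from ∂_2 factors > 1: [2]. So H_1 ≅ Z ⊕ Z_2.
H_2: b_2 = 20 − 20 − 0 = 0; torsion from ∂_3 factors > 1: none. So H_2 ≅ 0.

H_0 ≅ Z,  H_1 ≅ Z ⊕ Z_2,  H_2 = 0.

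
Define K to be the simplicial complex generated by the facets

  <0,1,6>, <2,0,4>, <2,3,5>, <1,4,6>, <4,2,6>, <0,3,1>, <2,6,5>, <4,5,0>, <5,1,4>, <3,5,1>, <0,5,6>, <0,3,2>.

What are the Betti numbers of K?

Take the total order 0 < 1 < 2 < 3 < 4 < 5 < 6 on the vertex set. Then K (dimension 2) consists of the simplices:

  0-simplices (7): [0], [1], [2], [3], [4], [5], [6]
  1-simplices (18): [0,1], [0,2], [0,3], [0,4], [0,5], [0,6], [1,3], [1,4], [1,5], [1,6], [2,3], [2,4], [2,5], [2,6], [3,5], [4,5], [4,6], [5,6]
  2-simplices (12): [0,1,3], [0,1,6], [0,2,3], [0,2,4], [0,4,5], [0,5,6], [1,3,5], [1,4,5], [1,4,6], [2,3,5], [2,4,6], [2,5,6]

Hence C_0 ≅ Z^7, C_1 ≅ Z^18, C_2 ≅ Z^12.

∂_1: C_1 → C_0 sends each edge [p,q] (with p < q) to q − p. For instance
  ∂[0,6] = [6] − [0].
The resulting 7×18 matrix has rank 6, and its Smith normal form has invariant factors (1,1,1,1,1,1).

Boundary ∂_2: C_2 → C_1 maps a triangle to the signed sum of its edges. For instance
  ∂[2,5,6] = [5,6] − [2,6] + [2,5],
  ∂[0,1,6] = [1,6] − [0,6] + [0,1].
The 18×12 boundary matrix has rank 12 and Smith normal form diag(1,1,1,1,1,1,1,1,1,1,1,2).

Computing H_k = (kernel of ∂_k) / (image of ∂_{k+1}):

  H_0: rank C_0 − rank ∂_1 = 7 − 6 = 1, and the invariant factors of ∂_1 are all 1, so H_0 ≅ Z.
  H_1: rank ker ∂_1 − rank ∂_2 = (18 − 6) − 12 = 0, and ∂_2 has invariant factor 2 > 1, so H_1 ≅ Z/2.
  H_2: rank ker ∂_2 − rank ∂_3 = (12 − 12) − 0 = 0, and there is no ∂_3, so H_2 ≅ 0.

(K is a triangulation of the real projective plane RP^2.)

Hence the Betti numbers are b_0 = 1, b_1 = 0, b_2 = 0.

b_0 = 1, b_1 = 0, b_2 = 0.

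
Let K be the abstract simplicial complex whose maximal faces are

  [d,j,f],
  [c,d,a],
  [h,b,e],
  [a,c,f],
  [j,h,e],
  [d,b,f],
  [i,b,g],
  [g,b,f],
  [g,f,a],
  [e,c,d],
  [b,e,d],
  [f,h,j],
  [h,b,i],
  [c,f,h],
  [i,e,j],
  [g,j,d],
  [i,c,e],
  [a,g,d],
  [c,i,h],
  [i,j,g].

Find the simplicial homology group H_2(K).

H_2 = 0.

We work with the vertex ordering a < b < c < d < e < f < g < h < i < j. The simplices of K, each written with vertices in increasing order, are:

  0-simplices (10): a, b, c, d, e, f, g, h, i, j
  1-simplices (30): ac, ad, af, ag, bd, be, bf, bg, bh, bi, cd, ce, cf, ch, ci, de, df, dg, dj, eh, ei, ej, fg, fh, fj, gi, gj, hi, hj, ij
  2-simplices (20): acd, acf, adg, afg, bde, bdf, beh, bfg, bgi, bhi, cde, cei, cfh, chi, dfj, dgj, ehj, eij, fhj, gij

so the chain groups are C_0 ≅ Z^10, C_1 ≅ Z^30, C_2 ≅ Z^20.

Boundary ∂_1: C_1 → C_0 sends each edge [p,q] (with p < q) to q − p. For instance
  ∂bg = g − b.
The resulting 10×30 matrix has rank 9, and its Smith normal form has invariant factors (1,1,1,1,1,1,1,1,1).

Boundary ∂_2: C_2 → C_1 maps a triangle to the signed sum of its edges. For instance
  ∂beh = eh − bh + be,
  ∂cei = ei − ci + ce.
The 30×20 boundary matrix has rank 20 and Smith normal form diag(1,1,1,1,1,1,1,1,1,1,1,1,1,1,1,1,1,1,1,2).

From H_k ≅ ker(∂_k) / im(∂_{k+1}) we obtain:

  H_2: rank ker ∂_2 − rank ∂_3 = (20 − 20) − 0 = 0, and there is no ∂_3, so H_2 ≅ 0.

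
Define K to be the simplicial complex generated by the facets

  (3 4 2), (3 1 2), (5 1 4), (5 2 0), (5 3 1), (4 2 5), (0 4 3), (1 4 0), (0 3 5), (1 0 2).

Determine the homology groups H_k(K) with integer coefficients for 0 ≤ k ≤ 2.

Fix the vertex order 0 < 1 < 2 < 3 < 4 < 5 and write every simplex with vertices in increasing order. Then dim K = 2 and the simplices of K are:

  0-simplices (6): [0], [1], [2], [3], [4], [5]
  1-simplices (15): [0,1], [0,2], [0,3], [0,4], [0,5], [1,2], [1,3], [1,4], [1,5], [2,3], [2,4], [2,5], [3,4], [3,5], [4,5]
  2-simplices (10): [0,1,2], [0,1,4], [0,2,5], [0,3,4], [0,3,5], [1,2,3], [1,3,5], [1,4,5], [2,3,4], [2,4,5]

giving chain groups C_0 ≅ Z^6, C_1 ≅ Z^15, C_2 ≅ Z^10.

Boundary ∂_1: C_1 → C_0 maps an edge to its endpoints' difference, ∂[p,q] = q − p. For instance
  ∂[1,3] = [3] − [1].
The 6×15 boundary matrix has rank 5 and Smith normal form diag(1,1,1,1,1).

∂_2: C_2 → C_1 sends each 2-simplex [p,q,r] to [q,r] − [p,r] + [p,q]. For instance
  ∂[0,3,5] = [3,5] − [0,5] + [0,3],
  ∂[2,3,4] = [3,4] − [2,4] + [2,3].
The 15×10 boundary matrix has rank 10 and Smith normal form diag(1,1,1,1,1,1,1,1,1,2).

From H_k ≅ ker(∂_k) / im(∂_{k+1}) we obtain:

  H_0: rank C_0 − rank ∂_1 = 6 − 5 = 1, and the invariant factors of ∂_1 are all 1, so H_0 ≅ Z.
  H_1: rank ker ∂_1 − rank ∂_2 = (15 − 5) − 10 = 0, and ∂_2 has invariant factor 2 > 1, so H_1 ≅ Z/2.
  H_2: rank ker ∂_2 − rank ∂_3 = (10 − 10) − 0 = 0, and there is no ∂_3, so H_2 ≅ 0.

H_0 ≅ Z,  H_1 ≅ Z/2,  H_2 = 0.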